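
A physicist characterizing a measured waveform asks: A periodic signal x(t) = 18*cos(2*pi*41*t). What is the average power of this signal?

Average power of A*cos(wt) is A^2/2.
P = 18^2 / 2 = 324/2 = 162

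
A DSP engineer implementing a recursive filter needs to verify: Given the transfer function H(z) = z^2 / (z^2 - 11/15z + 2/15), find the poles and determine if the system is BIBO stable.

Poles are roots of the denominator: z^2 - 11/15z + 2/15 = 0.
Quadratic formula: z = [-(-11/15) +/- sqrt((-11/15)^2 - 4*(2/15))] / 2
Discriminant = 121/225 - 8/15 = 1/225; sqrt = 1/15.
z = (11/15 +/- 1/15) / 2 => z = 2/5 or z = 1/3.
|p1| = 1/3, |p2| = 2/5.
For BIBO stability, all poles must lie inside the unit circle (|p| < 1).
System is STABLE since both |p| < 1.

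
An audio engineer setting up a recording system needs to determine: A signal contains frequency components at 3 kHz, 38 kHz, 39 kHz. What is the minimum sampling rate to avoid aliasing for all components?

The highest frequency component is f_max = 39 kHz.
Nyquist rate = 2 * f_max = 2 * 39 kHz = 78 kHz.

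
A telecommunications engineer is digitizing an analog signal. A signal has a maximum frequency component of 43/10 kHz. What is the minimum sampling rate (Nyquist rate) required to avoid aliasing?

By the Nyquist-Shannon sampling theorem,
the minimum sampling rate (Nyquist rate) must be at least 2 * f_max.
Nyquist rate = 2 * 43/10 kHz = 43/5 kHz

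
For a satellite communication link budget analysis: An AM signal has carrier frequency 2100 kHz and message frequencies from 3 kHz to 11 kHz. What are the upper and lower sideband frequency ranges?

Upper sideband (USB) = fc + [fm_low, fm_high] = 2100 + [3, 11] = [2103, 2111] kHz
Lower sideband (LSB) = fc - [fm_high, fm_low] = 2100 - [11, 3] = [2089, 2097] kHz
Total occupied spectrum: 2089 kHz to 2111 kHz (plus carrier at 2100 kHz)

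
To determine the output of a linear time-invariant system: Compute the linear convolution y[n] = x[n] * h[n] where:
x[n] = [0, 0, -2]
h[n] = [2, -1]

y[n] = sum_k x[k]*h[n-k]. Output length = len(x) + len(h) - 1 = 3 + 2 - 1 = 4.
y[0] = 0*2 = 0
y[1] = 0*2 + 0*-1 = 0
y[2] = -2*2 + 0*-1 = -4
y[3] = -2*-1 = 2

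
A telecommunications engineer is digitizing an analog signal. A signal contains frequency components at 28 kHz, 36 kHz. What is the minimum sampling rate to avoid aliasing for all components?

The highest frequency component is f_max = 36 kHz.
Nyquist rate = 2 * f_max = 2 * 36 kHz = 72 kHz.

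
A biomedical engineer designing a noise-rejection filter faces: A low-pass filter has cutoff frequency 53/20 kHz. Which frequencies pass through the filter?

A low-pass filter passes all frequencies below the cutoff frequency 53/20 kHz and attenuates higher frequencies.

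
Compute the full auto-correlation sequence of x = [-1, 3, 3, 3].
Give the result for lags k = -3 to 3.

r_xx[k] = sum_m x[m]*x[m+k], indexed from 0, for k = -3 to 3:
  r_xx[-3] = x[3]*x[0] = -3
  r_xx[-2] = x[2]*x[0] + x[3]*x[1] = 6
  r_xx[-1] = x[1]*x[0] + x[2]*x[1] + x[3]*x[2] = 15
  r_xx[0] = x[0]*x[0] + x[1]*x[1] + x[2]*x[2] + x[3]*x[3] = 28
  r_xx[1] = x[0]*x[1] + x[1]*x[2] + x[2]*x[3] = 15
  r_xx[2] = x[0]*x[2] + x[1]*x[3] = 6
  r_xx[3] = x[0]*x[3] = -3
r_xx = [-3, 6, 15, 28, 15, 6, -3]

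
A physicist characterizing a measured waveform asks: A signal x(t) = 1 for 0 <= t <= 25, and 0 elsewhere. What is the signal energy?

Energy = integral of |x(t)|^2 dt over the signal duration
= 1^2 * 25 = 1 * 25 = 25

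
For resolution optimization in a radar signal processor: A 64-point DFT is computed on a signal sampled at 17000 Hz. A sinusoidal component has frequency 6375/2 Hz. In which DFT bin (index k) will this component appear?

DFT frequency resolution = f_s/N = 17000/64 = 2125/8 Hz
Bin index k = f_signal / resolution = 6375/2 / 2125/8 = 12
The signal frequency 6375/2 Hz falls in DFT bin k = 12.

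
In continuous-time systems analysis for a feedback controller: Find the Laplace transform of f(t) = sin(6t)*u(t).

Standard pair: sin(wt)*u(t) <-> w/(s^2+w^2)
With w = 6: L{sin(6t)*u(t)} = 6/(s^2+36)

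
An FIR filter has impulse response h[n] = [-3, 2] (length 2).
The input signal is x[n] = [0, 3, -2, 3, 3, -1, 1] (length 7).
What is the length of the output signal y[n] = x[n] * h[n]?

For linear convolution, the output length is:
len(y) = len(x) + len(h) - 1 = 7 + 2 - 1 = 8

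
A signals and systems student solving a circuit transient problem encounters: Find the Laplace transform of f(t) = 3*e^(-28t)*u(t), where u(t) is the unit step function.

Standard Laplace transform pair:
e^(-at)*u(t) <-> 1/(s+a)
With a = 28: L{3*e^(-28t)*u(t)} = 3/(s+28), ROC: Re(s) > -28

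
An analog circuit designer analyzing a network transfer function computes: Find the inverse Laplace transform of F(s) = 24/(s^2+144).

Standard pair: w/(s^2+w^2) <-> sin(wt)*u(t)
Recognize w^2 = 144, so w = 12; numerator 24 = 2*12.
f(t) = 2*sin(12t)*u(t)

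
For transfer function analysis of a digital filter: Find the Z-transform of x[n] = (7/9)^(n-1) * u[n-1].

Time-shifting property: if X(z) = Z{x[n]}, then Z{x[n-d]} = z^(-d) * X(z)
X(z) = z/(z - 7/9) for x[n] = (7/9)^n * u[n]
Z{x[n-1]} = z^(-1) * z/(z - 7/9) = 1/(z - 7/9)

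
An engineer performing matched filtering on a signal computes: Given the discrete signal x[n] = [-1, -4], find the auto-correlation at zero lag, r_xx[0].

The auto-correlation at zero lag r_xx[0] equals the signal energy.
r_xx[0] = sum of x[n]^2 = (-1)^2 + (-4)^2
= 1 + 16 = 17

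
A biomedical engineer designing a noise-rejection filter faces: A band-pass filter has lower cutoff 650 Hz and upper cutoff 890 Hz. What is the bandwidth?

Bandwidth = f_high - f_low
= 890 Hz - 650 Hz = 240 Hz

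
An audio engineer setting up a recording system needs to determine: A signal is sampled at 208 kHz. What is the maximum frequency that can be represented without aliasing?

The maximum frequency that can be represented without aliasing
is the Nyquist frequency: f_max = f_s / 2 = 208 kHz / 2 = 104 kHz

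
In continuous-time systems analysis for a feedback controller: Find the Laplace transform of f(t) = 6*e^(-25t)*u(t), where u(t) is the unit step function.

Standard Laplace transform pair:
e^(-at)*u(t) <-> 1/(s+a)
With a = 25: L{6*e^(-25t)*u(t)} = 6/(s+25), ROC: Re(s) > -25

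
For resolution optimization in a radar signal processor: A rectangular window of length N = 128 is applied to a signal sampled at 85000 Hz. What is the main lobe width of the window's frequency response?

For a rectangular window of length N,
the main lobe width in frequency is 2*f_s/N.
= 2*85000/128 = 10625/8 Hz
This determines the minimum frequency separation for resolving two sinusoids.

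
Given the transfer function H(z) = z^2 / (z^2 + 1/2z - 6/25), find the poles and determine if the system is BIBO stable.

Poles are roots of the denominator: z^2 + 1/2z - 6/25 = 0.
Quadratic formula: z = [-(1/2) +/- sqrt((1/2)^2 - 4*(-6/25))] / 2
Discriminant = 1/4 + 24/25 = 121/100; sqrt = 11/10.
z = (-1/2 +/- 11/10) / 2 => z = 3/10 or z = -4/5.
|p1| = 4/5, |p2| = 3/10.
For BIBO stability, all poles must lie inside the unit circle (|p| < 1).
System is STABLE since both |p| < 1.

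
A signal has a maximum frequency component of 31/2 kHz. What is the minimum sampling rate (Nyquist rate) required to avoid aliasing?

By the Nyquist-Shannon sampling theorem,
the minimum sampling rate (Nyquist rate) must be at least 2 * f_max.
Nyquist rate = 2 * 31/2 kHz = 31 kHz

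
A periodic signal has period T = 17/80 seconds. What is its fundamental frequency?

The fundamental frequency is the reciprocal of the period.
f = 1/T = 1/(17/80) = 80/17 Hz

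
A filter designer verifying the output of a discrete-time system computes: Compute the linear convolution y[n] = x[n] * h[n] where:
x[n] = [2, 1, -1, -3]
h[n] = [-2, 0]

y[n] = sum_k x[k]*h[n-k]. Output length = len(x) + len(h) - 1 = 4 + 2 - 1 = 5.
y[0] = 2*-2 = -4
y[1] = 1*-2 + 2*0 = -2
y[2] = -1*-2 + 1*0 = 2
y[3] = -3*-2 + -1*0 = 6
y[4] = -3*0 = 0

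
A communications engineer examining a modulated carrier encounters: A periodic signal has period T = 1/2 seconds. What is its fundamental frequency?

The fundamental frequency is the reciprocal of the period.
f = 1/T = 1/(1/2) = 2 Hz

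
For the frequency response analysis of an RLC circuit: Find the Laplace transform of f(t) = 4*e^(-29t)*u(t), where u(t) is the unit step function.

Standard Laplace transform pair:
e^(-at)*u(t) <-> 1/(s+a)
With a = 29: L{4*e^(-29t)*u(t)} = 4/(s+29), ROC: Re(s) > -29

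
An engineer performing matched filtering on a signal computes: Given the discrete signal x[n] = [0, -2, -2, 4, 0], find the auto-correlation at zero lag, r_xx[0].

The auto-correlation at zero lag r_xx[0] equals the signal energy.
r_xx[0] = sum of x[n]^2 = 0^2 + (-2)^2 + (-2)^2 + 4^2 + 0^2
= 0 + 4 + 4 + 16 + 0 = 24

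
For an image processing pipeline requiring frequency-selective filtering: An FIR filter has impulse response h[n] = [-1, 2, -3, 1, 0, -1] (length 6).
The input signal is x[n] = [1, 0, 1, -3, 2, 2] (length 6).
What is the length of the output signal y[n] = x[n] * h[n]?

For linear convolution, the output length is:
len(y) = len(x) + len(h) - 1 = 6 + 6 - 1 = 11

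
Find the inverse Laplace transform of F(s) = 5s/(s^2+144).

Standard pair: s/(s^2+w^2) <-> cos(wt)*u(t)
With k=5, w=12: f(t) = 5*cos(12t)*u(t)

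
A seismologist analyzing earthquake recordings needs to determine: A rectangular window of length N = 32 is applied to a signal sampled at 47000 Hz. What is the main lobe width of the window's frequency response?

For a rectangular window of length N,
the main lobe width in frequency is 2*f_s/N.
= 2*47000/32 = 5875/2 Hz
This determines the minimum frequency separation for resolving two sinusoids.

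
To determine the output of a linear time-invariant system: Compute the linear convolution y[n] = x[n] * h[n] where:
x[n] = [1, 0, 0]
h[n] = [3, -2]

y[n] = sum_k x[k]*h[n-k]. Output length = len(x) + len(h) - 1 = 3 + 2 - 1 = 4.
y[0] = 1*3 = 3
y[1] = 0*3 + 1*-2 = -2
y[2] = 0*3 + 0*-2 = 0
y[3] = 0*-2 = 0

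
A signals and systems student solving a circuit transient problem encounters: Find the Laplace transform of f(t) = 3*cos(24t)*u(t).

Standard pair: cos(wt)*u(t) <-> s/(s^2+w^2)
With w = 24: L{3*cos(24t)*u(t)} = 3s/(s^2+576)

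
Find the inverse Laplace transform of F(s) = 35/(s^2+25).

Standard pair: w/(s^2+w^2) <-> sin(wt)*u(t)
Recognize w^2 = 25, so w = 5; numerator 35 = 7*5.
f(t) = 7*sin(5t)*u(t)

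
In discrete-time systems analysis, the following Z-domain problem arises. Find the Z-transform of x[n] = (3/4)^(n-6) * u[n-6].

Time-shifting property: if X(z) = Z{x[n]}, then Z{x[n-d]} = z^(-d) * X(z)
X(z) = z/(z - 3/4) for x[n] = (3/4)^n * u[n]
Z{x[n-6]} = z^(-6) * z/(z - 3/4) = z^(-5)/(z - 3/4)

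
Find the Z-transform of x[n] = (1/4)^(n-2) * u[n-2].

Time-shifting property: if X(z) = Z{x[n]}, then Z{x[n-d]} = z^(-d) * X(z)
X(z) = z/(z - 1/4) for x[n] = (1/4)^n * u[n]
Z{x[n-2]} = z^(-2) * z/(z - 1/4) = z^(-1)/(z - 1/4)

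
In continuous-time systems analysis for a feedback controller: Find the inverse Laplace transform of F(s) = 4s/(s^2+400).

Standard pair: s/(s^2+w^2) <-> cos(wt)*u(t)
With k=4, w=20: f(t) = 4*cos(20t)*u(t)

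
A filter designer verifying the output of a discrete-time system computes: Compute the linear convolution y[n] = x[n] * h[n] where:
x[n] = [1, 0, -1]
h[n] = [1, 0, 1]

y[n] = sum_k x[k]*h[n-k]. Output length = len(x) + len(h) - 1 = 3 + 3 - 1 = 5.
y[0] = 1*1 = 1
y[1] = 0*1 + 1*0 = 0
y[2] = -1*1 + 0*0 + 1*1 = 0
y[3] = -1*0 + 0*1 = 0
y[4] = -1*1 = -1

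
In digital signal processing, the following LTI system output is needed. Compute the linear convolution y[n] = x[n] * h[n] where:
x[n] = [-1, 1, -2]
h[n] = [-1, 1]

y[n] = sum_k x[k]*h[n-k]. Output length = len(x) + len(h) - 1 = 3 + 2 - 1 = 4.
y[0] = -1*-1 = 1
y[1] = 1*-1 + -1*1 = -2
y[2] = -2*-1 + 1*1 = 3
y[3] = -2*1 = -2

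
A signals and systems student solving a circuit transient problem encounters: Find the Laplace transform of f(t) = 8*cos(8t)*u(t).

Standard pair: cos(wt)*u(t) <-> s/(s^2+w^2)
With w = 8: L{8*cos(8t)*u(t)} = 8s/(s^2+64)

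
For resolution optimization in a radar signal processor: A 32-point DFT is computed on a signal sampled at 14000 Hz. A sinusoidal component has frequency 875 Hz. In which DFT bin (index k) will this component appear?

DFT frequency resolution = f_s/N = 14000/32 = 875/2 Hz
Bin index k = f_signal / resolution = 875 / 875/2 = 2
The signal frequency 875 Hz falls in DFT bin k = 2.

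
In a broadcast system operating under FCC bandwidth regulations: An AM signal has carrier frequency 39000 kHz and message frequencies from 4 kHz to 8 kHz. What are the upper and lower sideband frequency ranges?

Upper sideband (USB) = fc + [fm_low, fm_high] = 39000 + [4, 8] = [39004, 39008] kHz
Lower sideband (LSB) = fc - [fm_high, fm_low] = 39000 - [8, 4] = [38992, 38996] kHz
Total occupied spectrum: 38992 kHz to 39008 kHz (plus carrier at 39000 kHz)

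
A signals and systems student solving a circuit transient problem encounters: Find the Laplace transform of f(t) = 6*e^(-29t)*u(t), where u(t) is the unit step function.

Standard Laplace transform pair:
e^(-at)*u(t) <-> 1/(s+a)
With a = 29: L{6*e^(-29t)*u(t)} = 6/(s+29), ROC: Re(s) > -29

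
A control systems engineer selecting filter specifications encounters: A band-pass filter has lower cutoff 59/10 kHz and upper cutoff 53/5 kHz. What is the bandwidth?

Bandwidth = f_high - f_low
= 53/5 kHz - 59/10 kHz = 47/10 kHz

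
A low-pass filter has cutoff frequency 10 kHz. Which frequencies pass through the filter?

A low-pass filter passes all frequencies below the cutoff frequency 10 kHz and attenuates higher frequencies.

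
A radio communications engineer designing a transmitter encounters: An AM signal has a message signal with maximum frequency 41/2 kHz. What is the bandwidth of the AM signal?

In AM (double-sideband), the bandwidth is twice the message frequency.
BW = 2 * f_m = 2 * 41/2 kHz = 41 kHz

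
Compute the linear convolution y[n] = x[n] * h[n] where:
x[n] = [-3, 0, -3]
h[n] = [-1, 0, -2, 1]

y[n] = sum_k x[k]*h[n-k]. Output length = len(x) + len(h) - 1 = 3 + 4 - 1 = 6.
y[0] = -3*-1 = 3
y[1] = 0*-1 + -3*0 = 0
y[2] = -3*-1 + 0*0 + -3*-2 = 9
y[3] = -3*0 + 0*-2 + -3*1 = -3
y[4] = -3*-2 + 0*1 = 6
y[5] = -3*1 = -3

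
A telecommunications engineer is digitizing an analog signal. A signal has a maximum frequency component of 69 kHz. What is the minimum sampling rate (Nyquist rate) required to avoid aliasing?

By the Nyquist-Shannon sampling theorem,
the minimum sampling rate (Nyquist rate) must be at least 2 * f_max.
Nyquist rate = 2 * 69 kHz = 138 kHz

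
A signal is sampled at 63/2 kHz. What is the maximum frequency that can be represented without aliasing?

The maximum frequency that can be represented without aliasing
is the Nyquist frequency: f_max = f_s / 2 = 63/2 kHz / 2 = 63/4 kHz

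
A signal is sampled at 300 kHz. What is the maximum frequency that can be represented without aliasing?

The maximum frequency that can be represented without aliasing
is the Nyquist frequency: f_max = f_s / 2 = 300 kHz / 2 = 150 kHz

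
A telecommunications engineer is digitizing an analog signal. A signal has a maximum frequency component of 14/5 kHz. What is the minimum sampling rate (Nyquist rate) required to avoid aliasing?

By the Nyquist-Shannon sampling theorem,
the minimum sampling rate (Nyquist rate) must be at least 2 * f_max.
Nyquist rate = 2 * 14/5 kHz = 28/5 kHz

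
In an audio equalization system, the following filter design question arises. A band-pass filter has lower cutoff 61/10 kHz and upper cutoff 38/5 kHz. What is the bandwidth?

Bandwidth = f_high - f_low
= 38/5 kHz - 61/10 kHz = 3/2 kHz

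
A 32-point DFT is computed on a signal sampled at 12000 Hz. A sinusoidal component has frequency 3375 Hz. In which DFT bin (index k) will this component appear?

DFT frequency resolution = f_s/N = 12000/32 = 375 Hz
Bin index k = f_signal / resolution = 3375 / 375 = 9
The signal frequency 3375 Hz falls in DFT bin k = 9.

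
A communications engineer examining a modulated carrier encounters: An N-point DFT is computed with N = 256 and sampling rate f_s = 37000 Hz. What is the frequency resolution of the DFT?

DFT frequency resolution = f_s / N
= 37000 / 256 = 4625/32 Hz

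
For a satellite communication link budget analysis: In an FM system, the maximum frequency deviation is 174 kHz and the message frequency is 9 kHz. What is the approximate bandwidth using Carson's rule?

Carson's rule: BW = 2*(delta_f + f_m)
= 2*(174 + 9) kHz = 366 kHz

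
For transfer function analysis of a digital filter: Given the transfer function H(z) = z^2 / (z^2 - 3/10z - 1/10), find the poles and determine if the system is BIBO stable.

Poles are roots of the denominator: z^2 - 3/10z - 1/10 = 0.
Quadratic formula: z = [-(-3/10) +/- sqrt((-3/10)^2 - 4*(-1/10))] / 2
Discriminant = 9/100 + 2/5 = 49/100; sqrt = 7/10.
z = (3/10 +/- 7/10) / 2 => z = 1/2 or z = -1/5.
|p1| = 1/5, |p2| = 1/2.
For BIBO stability, all poles must lie inside the unit circle (|p| < 1).
System is STABLE since both |p| < 1.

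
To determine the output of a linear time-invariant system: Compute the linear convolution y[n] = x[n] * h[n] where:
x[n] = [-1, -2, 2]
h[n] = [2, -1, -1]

y[n] = sum_k x[k]*h[n-k]. Output length = len(x) + len(h) - 1 = 3 + 3 - 1 = 5.
y[0] = -1*2 = -2
y[1] = -2*2 + -1*-1 = -3
y[2] = 2*2 + -2*-1 + -1*-1 = 7
y[3] = 2*-1 + -2*-1 = 0
y[4] = 2*-1 = -2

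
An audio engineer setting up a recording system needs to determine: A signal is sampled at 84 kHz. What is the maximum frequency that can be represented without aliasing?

The maximum frequency that can be represented without aliasing
is the Nyquist frequency: f_max = f_s / 2 = 84 kHz / 2 = 42 kHz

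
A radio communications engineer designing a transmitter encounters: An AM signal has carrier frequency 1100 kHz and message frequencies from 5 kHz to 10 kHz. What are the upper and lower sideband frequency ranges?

Upper sideband (USB) = fc + [fm_low, fm_high] = 1100 + [5, 10] = [1105, 1110] kHz
Lower sideband (LSB) = fc - [fm_high, fm_low] = 1100 - [10, 5] = [1090, 1095] kHz
Total occupied spectrum: 1090 kHz to 1110 kHz (plus carrier at 1100 kHz)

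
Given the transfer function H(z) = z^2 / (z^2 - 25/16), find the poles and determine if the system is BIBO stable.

Poles are roots of the denominator: z^2 - 25/16 = 0.
Quadratic formula: z = [-(0) +/- sqrt((0)^2 - 4*(-25/16))] / 2
Discriminant = 0 + 25/4 = 25/4; sqrt = 5/2.
z = (0 +/- 5/2) / 2 => z = 5/4 or z = -5/4.
|p1| = 5/4, |p2| = 5/4.
For BIBO stability, all poles must lie inside the unit circle (|p| < 1).
System is UNSTABLE since at least one |p| >= 1.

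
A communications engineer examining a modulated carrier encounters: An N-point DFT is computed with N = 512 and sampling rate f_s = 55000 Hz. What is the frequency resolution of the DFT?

DFT frequency resolution = f_s / N
= 55000 / 512 = 6875/64 Hz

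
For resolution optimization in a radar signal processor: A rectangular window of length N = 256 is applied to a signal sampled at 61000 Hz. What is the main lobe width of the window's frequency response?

For a rectangular window of length N,
the main lobe width in frequency is 2*f_s/N.
= 2*61000/256 = 7625/16 Hz
This determines the minimum frequency separation for resolving two sinusoids.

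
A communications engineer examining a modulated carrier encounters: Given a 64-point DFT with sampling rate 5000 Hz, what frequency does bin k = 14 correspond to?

The frequency of DFT bin k is: f_k = k * f_s / N
f_14 = 14 * 5000 / 64 = 4375/4 Hz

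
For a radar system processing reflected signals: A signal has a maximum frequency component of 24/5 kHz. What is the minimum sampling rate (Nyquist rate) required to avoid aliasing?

By the Nyquist-Shannon sampling theorem,
the minimum sampling rate (Nyquist rate) must be at least 2 * f_max.
Nyquist rate = 2 * 24/5 kHz = 48/5 kHz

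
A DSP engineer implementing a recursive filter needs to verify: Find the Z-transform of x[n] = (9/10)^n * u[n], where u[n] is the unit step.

The Z-transform of a^n * u[n] is z/(z-a) for |z| > |a|.
Here a = 9/10, so X(z) = z/(z - (9/10)) = 10z/(10z - 9)
ROC: |z| > 9/10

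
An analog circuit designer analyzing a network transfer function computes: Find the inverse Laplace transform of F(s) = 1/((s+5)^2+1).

Standard pair: w/((s+a)^2+w^2) <-> e^(-at)*sin(wt)*u(t)
With a=5, w=1: f(t) = e^(-5t)*sin(t)*u(t)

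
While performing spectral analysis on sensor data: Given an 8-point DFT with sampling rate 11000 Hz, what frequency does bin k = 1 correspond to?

The frequency of DFT bin k is: f_k = k * f_s / N
f_1 = 1 * 11000 / 8 = 1375 Hz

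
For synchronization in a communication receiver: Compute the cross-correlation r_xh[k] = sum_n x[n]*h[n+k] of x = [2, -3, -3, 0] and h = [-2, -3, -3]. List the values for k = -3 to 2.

Both sequences indexed from 0 and zero outside their support.
Lags with overlap: k = -3 to 2.
  r_xh[-3] = x[3]*h[0] = 0
  r_xh[-2] = x[2]*h[0] + x[3]*h[1] = 6
  r_xh[-1] = x[1]*h[0] + x[2]*h[1] + x[3]*h[2] = 15
  r_xh[0] = x[0]*h[0] + x[1]*h[1] + x[2]*h[2] = 14
  r_xh[1] = x[0]*h[1] + x[1]*h[2] = 3
  r_xh[2] = x[0]*h[2] = -6
r_xh = [0, 6, 15, 14, 3, -6] (for k = -3, ..., 2)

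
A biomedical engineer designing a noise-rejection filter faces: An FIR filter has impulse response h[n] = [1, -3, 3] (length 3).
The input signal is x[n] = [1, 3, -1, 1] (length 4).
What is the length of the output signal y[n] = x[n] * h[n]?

For linear convolution, the output length is:
len(y) = len(x) + len(h) - 1 = 4 + 3 - 1 = 6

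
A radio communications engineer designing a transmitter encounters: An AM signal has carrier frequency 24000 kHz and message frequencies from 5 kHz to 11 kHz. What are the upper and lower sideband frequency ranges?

Upper sideband (USB) = fc + [fm_low, fm_high] = 24000 + [5, 11] = [24005, 24011] kHz
Lower sideband (LSB) = fc - [fm_high, fm_low] = 24000 - [11, 5] = [23989, 23995] kHz
Total occupied spectrum: 23989 kHz to 24011 kHz (plus carrier at 24000 kHz)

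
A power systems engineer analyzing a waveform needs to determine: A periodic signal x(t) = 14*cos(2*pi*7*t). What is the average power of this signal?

Average power of A*cos(wt) is A^2/2.
P = 14^2 / 2 = 196/2 = 98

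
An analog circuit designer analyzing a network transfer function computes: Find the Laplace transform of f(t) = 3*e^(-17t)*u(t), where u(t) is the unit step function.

Standard Laplace transform pair:
e^(-at)*u(t) <-> 1/(s+a)
With a = 17: L{3*e^(-17t)*u(t)} = 3/(s+17), ROC: Re(s) > -17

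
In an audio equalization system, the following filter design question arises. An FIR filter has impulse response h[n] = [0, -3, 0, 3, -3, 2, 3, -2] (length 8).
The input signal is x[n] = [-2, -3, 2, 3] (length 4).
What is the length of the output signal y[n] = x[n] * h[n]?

For linear convolution, the output length is:
len(y) = len(x) + len(h) - 1 = 4 + 8 - 1 = 11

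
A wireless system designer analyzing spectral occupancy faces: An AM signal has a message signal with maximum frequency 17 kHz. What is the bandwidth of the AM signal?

In AM (double-sideband), the bandwidth is twice the message frequency.
BW = 2 * f_m = 2 * 17 kHz = 34 kHz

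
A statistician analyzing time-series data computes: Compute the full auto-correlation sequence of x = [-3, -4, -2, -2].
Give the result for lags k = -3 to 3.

r_xx[k] = sum_m x[m]*x[m+k], indexed from 0, for k = -3 to 3:
  r_xx[-3] = x[3]*x[0] = 6
  r_xx[-2] = x[2]*x[0] + x[3]*x[1] = 14
  r_xx[-1] = x[1]*x[0] + x[2]*x[1] + x[3]*x[2] = 24
  r_xx[0] = x[0]*x[0] + x[1]*x[1] + x[2]*x[2] + x[3]*x[3] = 33
  r_xx[1] = x[0]*x[1] + x[1]*x[2] + x[2]*x[3] = 24
  r_xx[2] = x[0]*x[2] + x[1]*x[3] = 14
  r_xx[3] = x[0]*x[3] = 6
r_xx = [6, 14, 24, 33, 24, 14, 6]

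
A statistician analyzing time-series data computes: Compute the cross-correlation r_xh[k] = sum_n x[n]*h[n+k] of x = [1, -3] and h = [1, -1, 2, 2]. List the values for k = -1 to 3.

Both sequences indexed from 0 and zero outside their support.
Lags with overlap: k = -1 to 3.
  r_xh[-1] = x[1]*h[0] = -3
  r_xh[0] = x[0]*h[0] + x[1]*h[1] = 4
  r_xh[1] = x[0]*h[1] + x[1]*h[2] = -7
  r_xh[2] = x[0]*h[2] + x[1]*h[3] = -4
  r_xh[3] = x[0]*h[3] = 2
r_xh = [-3, 4, -7, -4, 2] (for k = -1, ..., 3)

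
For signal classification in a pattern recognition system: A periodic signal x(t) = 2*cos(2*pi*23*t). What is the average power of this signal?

Average power of A*cos(wt) is A^2/2.
P = 2^2 / 2 = 4/2 = 2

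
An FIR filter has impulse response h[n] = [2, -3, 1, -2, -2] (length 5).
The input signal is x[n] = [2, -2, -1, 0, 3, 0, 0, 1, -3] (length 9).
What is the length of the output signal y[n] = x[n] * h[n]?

For linear convolution, the output length is:
len(y) = len(x) + len(h) - 1 = 9 + 5 - 1 = 13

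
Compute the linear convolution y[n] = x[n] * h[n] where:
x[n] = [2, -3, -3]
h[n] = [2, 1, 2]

y[n] = sum_k x[k]*h[n-k]. Output length = len(x) + len(h) - 1 = 3 + 3 - 1 = 5.
y[0] = 2*2 = 4
y[1] = -3*2 + 2*1 = -4
y[2] = -3*2 + -3*1 + 2*2 = -5
y[3] = -3*1 + -3*2 = -9
y[4] = -3*2 = -6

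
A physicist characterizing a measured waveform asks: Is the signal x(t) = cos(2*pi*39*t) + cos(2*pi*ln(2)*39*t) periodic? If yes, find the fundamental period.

f1 = 39 Hz, f2 = 39*ln(2) Hz
Ratio f2/f1 = ln(2), which is irrational.
Since the frequency ratio is irrational, no common period exists.
The signal is not periodic.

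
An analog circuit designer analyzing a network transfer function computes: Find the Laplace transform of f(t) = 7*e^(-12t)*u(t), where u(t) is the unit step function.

Standard Laplace transform pair:
e^(-at)*u(t) <-> 1/(s+a)
With a = 12: L{7*e^(-12t)*u(t)} = 7/(s+12), ROC: Re(s) > -12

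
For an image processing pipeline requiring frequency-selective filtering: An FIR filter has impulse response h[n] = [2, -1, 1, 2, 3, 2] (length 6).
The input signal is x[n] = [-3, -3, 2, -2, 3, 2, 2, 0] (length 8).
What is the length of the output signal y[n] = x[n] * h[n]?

For linear convolution, the output length is:
len(y) = len(x) + len(h) - 1 = 8 + 6 - 1 = 13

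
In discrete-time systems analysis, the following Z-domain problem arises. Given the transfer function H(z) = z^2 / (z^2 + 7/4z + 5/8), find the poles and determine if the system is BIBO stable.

Poles are roots of the denominator: z^2 + 7/4z + 5/8 = 0.
Quadratic formula: z = [-(7/4) +/- sqrt((7/4)^2 - 4*(5/8))] / 2
Discriminant = 49/16 - 5/2 = 9/16; sqrt = 3/4.
z = (-7/4 +/- 3/4) / 2 => z = -1/2 or z = -5/4.
|p1| = 5/4, |p2| = 1/2.
For BIBO stability, all poles must lie inside the unit circle (|p| < 1).
System is UNSTABLE since at least one |p| >= 1.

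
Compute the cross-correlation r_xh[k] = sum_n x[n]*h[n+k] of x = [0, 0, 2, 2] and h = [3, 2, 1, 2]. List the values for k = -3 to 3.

Both sequences indexed from 0 and zero outside their support.
Lags with overlap: k = -3 to 3.
  r_xh[-3] = x[3]*h[0] = 6
  r_xh[-2] = x[2]*h[0] + x[3]*h[1] = 10
  r_xh[-1] = x[1]*h[0] + x[2]*h[1] + x[3]*h[2] = 6
  r_xh[0] = x[0]*h[0] + x[1]*h[1] + x[2]*h[2] + x[3]*h[3] = 6
  r_xh[1] = x[0]*h[1] + x[1]*h[2] + x[2]*h[3] = 4
  r_xh[2] = x[0]*h[2] + x[1]*h[3] = 0
  r_xh[3] = x[0]*h[3] = 0
r_xh = [6, 10, 6, 6, 4, 0, 0] (for k = -3, ..., 3)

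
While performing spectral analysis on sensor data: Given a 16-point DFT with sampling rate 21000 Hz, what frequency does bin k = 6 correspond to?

The frequency of DFT bin k is: f_k = k * f_s / N
f_6 = 6 * 21000 / 16 = 7875 Hz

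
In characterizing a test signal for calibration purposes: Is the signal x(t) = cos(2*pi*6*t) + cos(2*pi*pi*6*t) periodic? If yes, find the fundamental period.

f1 = 6 Hz, f2 = 6*pi Hz
Ratio f2/f1 = pi, which is irrational.
Since the frequency ratio is irrational, no common period exists.
The signal is not periodic.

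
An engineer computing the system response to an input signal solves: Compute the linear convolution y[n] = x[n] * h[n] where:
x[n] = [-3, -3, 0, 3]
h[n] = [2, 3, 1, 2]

y[n] = sum_k x[k]*h[n-k]. Output length = len(x) + len(h) - 1 = 4 + 4 - 1 = 7.
y[0] = -3*2 = -6
y[1] = -3*2 + -3*3 = -15
y[2] = 0*2 + -3*3 + -3*1 = -12
y[3] = 3*2 + 0*3 + -3*1 + -3*2 = -3
y[4] = 3*3 + 0*1 + -3*2 = 3
y[5] = 3*1 + 0*2 = 3
y[6] = 3*2 = 6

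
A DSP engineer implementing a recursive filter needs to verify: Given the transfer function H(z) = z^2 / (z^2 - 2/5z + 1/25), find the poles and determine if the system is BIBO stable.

Poles are roots of the denominator: z^2 - 2/5z + 1/25 = 0.
Quadratic formula: z = [-(-2/5) +/- sqrt((-2/5)^2 - 4*(1/25))] / 2
Discriminant = 4/25 - 4/25 = 0; sqrt = 0.
z = (2/5 +/- 0) / 2 = 1/5 (repeated root).
|p1| = 1/5, |p2| = 1/5.
For BIBO stability, all poles must lie inside the unit circle (|p| < 1).
System is STABLE since both |p| < 1.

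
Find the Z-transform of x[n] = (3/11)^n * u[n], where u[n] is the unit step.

The Z-transform of a^n * u[n] is z/(z-a) for |z| > |a|.
Here a = 3/11, so X(z) = z/(z - (3/11)) = 11z/(11z - 3)
ROC: |z| > 3/11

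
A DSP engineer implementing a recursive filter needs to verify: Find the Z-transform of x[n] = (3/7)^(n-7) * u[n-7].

Time-shifting property: if X(z) = Z{x[n]}, then Z{x[n-d]} = z^(-d) * X(z)
X(z) = z/(z - 3/7) for x[n] = (3/7)^n * u[n]
Z{x[n-7]} = z^(-7) * z/(z - 3/7) = z^(-6)/(z - 3/7)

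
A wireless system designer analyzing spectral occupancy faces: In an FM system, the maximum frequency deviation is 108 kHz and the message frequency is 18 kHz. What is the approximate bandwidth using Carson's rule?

Carson's rule: BW = 2*(delta_f + f_m)
= 2*(108 + 18) kHz = 252 kHz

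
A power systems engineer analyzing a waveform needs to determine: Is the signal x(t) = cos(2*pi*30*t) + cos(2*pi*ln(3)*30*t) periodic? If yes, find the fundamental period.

f1 = 30 Hz, f2 = 30*ln(3) Hz
Ratio f2/f1 = ln(3), which is irrational.
Since the frequency ratio is irrational, no common period exists.
The signal is not periodic.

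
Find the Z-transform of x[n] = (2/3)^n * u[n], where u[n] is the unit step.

The Z-transform of a^n * u[n] is z/(z-a) for |z| > |a|.
Here a = 2/3, so X(z) = z/(z - (2/3)) = 3z/(3z - 2)
ROC: |z| > 2/3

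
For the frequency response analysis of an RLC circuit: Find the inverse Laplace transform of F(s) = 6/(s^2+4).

Standard pair: w/(s^2+w^2) <-> sin(wt)*u(t)
Recognize w^2 = 4, so w = 2; numerator 6 = 3*2.
f(t) = 3*sin(2t)*u(t)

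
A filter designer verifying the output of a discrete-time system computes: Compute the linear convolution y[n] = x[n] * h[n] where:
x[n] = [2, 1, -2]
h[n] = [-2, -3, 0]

y[n] = sum_k x[k]*h[n-k]. Output length = len(x) + len(h) - 1 = 3 + 3 - 1 = 5.
y[0] = 2*-2 = -4
y[1] = 1*-2 + 2*-3 = -8
y[2] = -2*-2 + 1*-3 + 2*0 = 1
y[3] = -2*-3 + 1*0 = 6
y[4] = -2*0 = 0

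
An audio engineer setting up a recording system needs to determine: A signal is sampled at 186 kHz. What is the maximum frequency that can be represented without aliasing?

The maximum frequency that can be represented without aliasing
is the Nyquist frequency: f_max = f_s / 2 = 186 kHz / 2 = 93 kHz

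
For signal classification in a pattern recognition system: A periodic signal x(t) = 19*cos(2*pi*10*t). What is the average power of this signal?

Average power of A*cos(wt) is A^2/2.
P = 19^2 / 2 = 361/2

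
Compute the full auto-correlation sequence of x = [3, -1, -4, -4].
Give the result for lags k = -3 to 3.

r_xx[k] = sum_m x[m]*x[m+k], indexed from 0, for k = -3 to 3:
  r_xx[-3] = x[3]*x[0] = -12
  r_xx[-2] = x[2]*x[0] + x[3]*x[1] = -8
  r_xx[-1] = x[1]*x[0] + x[2]*x[1] + x[3]*x[2] = 17
  r_xx[0] = x[0]*x[0] + x[1]*x[1] + x[2]*x[2] + x[3]*x[3] = 42
  r_xx[1] = x[0]*x[1] + x[1]*x[2] + x[2]*x[3] = 17
  r_xx[2] = x[0]*x[2] + x[1]*x[3] = -8
  r_xx[3] = x[0]*x[3] = -12
r_xx = [-12, -8, 17, 42, 17, -8, -12]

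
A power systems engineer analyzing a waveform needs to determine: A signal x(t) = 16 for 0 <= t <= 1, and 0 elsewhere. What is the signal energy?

Energy = integral of |x(t)|^2 dt over the signal duration
= 16^2 * 1 = 256 * 1 = 256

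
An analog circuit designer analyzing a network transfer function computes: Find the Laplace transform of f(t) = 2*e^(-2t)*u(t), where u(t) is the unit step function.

Standard Laplace transform pair:
e^(-at)*u(t) <-> 1/(s+a)
With a = 2: L{2*e^(-2t)*u(t)} = 2/(s+2), ROC: Re(s) > -2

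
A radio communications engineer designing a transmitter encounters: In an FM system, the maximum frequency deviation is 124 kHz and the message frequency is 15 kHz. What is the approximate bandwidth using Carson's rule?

Carson's rule: BW = 2*(delta_f + f_m)
= 2*(124 + 15) kHz = 278 kHz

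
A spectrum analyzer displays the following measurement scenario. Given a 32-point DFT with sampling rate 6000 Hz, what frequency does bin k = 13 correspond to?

The frequency of DFT bin k is: f_k = k * f_s / N
f_13 = 13 * 6000 / 32 = 4875/2 Hz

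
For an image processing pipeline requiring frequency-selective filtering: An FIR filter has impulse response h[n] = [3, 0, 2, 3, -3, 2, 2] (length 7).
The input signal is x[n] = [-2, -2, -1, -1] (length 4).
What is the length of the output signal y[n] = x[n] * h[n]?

For linear convolution, the output length is:
len(y) = len(x) + len(h) - 1 = 4 + 7 - 1 = 10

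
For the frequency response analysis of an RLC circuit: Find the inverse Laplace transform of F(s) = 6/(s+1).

Standard pair: k/(s+a) <-> k*e^(-at)*u(t)
With k=6, a=1: f(t) = 6*e^(-t)*u(t)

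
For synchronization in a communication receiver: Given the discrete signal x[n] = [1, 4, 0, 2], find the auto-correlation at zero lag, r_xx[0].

The auto-correlation at zero lag r_xx[0] equals the signal energy.
r_xx[0] = sum of x[n]^2 = 1^2 + 4^2 + 0^2 + 2^2
= 1 + 16 + 0 + 4 = 21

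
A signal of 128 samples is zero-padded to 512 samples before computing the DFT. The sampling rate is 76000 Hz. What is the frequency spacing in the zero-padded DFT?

Original DFT: N = 128, resolution = f_s/N = 76000/128 = 2375/4 Hz
Zero-padded DFT: N = 512, resolution = f_s/N = 76000/512 = 2375/16 Hz
Zero-padding interpolates the spectrum (finer frequency grid)
but does NOT improve the true spectral resolution (ability to resolve close frequencies).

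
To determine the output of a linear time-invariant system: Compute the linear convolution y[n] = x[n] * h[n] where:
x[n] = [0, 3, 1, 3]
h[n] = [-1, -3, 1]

y[n] = sum_k x[k]*h[n-k]. Output length = len(x) + len(h) - 1 = 4 + 3 - 1 = 6.
y[0] = 0*-1 = 0
y[1] = 3*-1 + 0*-3 = -3
y[2] = 1*-1 + 3*-3 + 0*1 = -10
y[3] = 3*-1 + 1*-3 + 3*1 = -3
y[4] = 3*-3 + 1*1 = -8
y[5] = 3*1 = 3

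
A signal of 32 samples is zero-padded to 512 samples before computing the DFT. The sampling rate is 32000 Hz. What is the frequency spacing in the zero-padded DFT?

Original DFT: N = 32, resolution = f_s/N = 32000/32 = 1000 Hz
Zero-padded DFT: N = 512, resolution = f_s/N = 32000/512 = 125/2 Hz
Zero-padding interpolates the spectrum (finer frequency grid)
but does NOT improve the true spectral resolution (ability to resolve close frequencies).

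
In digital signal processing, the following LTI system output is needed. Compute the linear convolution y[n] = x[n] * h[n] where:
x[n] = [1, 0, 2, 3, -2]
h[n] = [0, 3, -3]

y[n] = sum_k x[k]*h[n-k]. Output length = len(x) + len(h) - 1 = 5 + 3 - 1 = 7.
y[0] = 1*0 = 0
y[1] = 0*0 + 1*3 = 3
y[2] = 2*0 + 0*3 + 1*-3 = -3
y[3] = 3*0 + 2*3 + 0*-3 = 6
y[4] = -2*0 + 3*3 + 2*-3 = 3
y[5] = -2*3 + 3*-3 = -15
y[6] = -2*-3 = 6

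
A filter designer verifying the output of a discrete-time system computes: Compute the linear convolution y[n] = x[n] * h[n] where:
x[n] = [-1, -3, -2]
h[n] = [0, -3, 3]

y[n] = sum_k x[k]*h[n-k]. Output length = len(x) + len(h) - 1 = 3 + 3 - 1 = 5.
y[0] = -1*0 = 0
y[1] = -3*0 + -1*-3 = 3
y[2] = -2*0 + -3*-3 + -1*3 = 6
y[3] = -2*-3 + -3*3 = -3
y[4] = -2*3 = -6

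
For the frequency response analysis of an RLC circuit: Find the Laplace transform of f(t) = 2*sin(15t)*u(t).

Standard pair: sin(wt)*u(t) <-> w/(s^2+w^2)
With w = 15: L{2*sin(15t)*u(t)} = 30/(s^2+225)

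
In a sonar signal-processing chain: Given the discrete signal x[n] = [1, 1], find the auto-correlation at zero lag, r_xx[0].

The auto-correlation at zero lag r_xx[0] equals the signal energy.
r_xx[0] = sum of x[n]^2 = 1^2 + 1^2
= 1 + 1 = 2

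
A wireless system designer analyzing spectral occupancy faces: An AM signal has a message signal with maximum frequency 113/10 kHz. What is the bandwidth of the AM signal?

In AM (double-sideband), the bandwidth is twice the message frequency.
BW = 2 * f_m = 2 * 113/10 kHz = 113/5 kHz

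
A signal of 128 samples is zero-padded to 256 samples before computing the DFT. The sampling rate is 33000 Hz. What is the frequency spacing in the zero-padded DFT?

Original DFT: N = 128, resolution = f_s/N = 33000/128 = 4125/16 Hz
Zero-padded DFT: N = 256, resolution = f_s/N = 33000/256 = 4125/32 Hz
Zero-padding interpolates the spectrum (finer frequency grid)
but does NOT improve the true spectral resolution (ability to resolve close frequencies).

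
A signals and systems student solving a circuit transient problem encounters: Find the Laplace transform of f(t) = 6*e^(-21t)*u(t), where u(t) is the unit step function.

Standard Laplace transform pair:
e^(-at)*u(t) <-> 1/(s+a)
With a = 21: L{6*e^(-21t)*u(t)} = 6/(s+21), ROC: Re(s) > -21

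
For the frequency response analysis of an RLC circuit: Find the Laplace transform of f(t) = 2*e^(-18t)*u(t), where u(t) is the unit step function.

Standard Laplace transform pair:
e^(-at)*u(t) <-> 1/(s+a)
With a = 18: L{2*e^(-18t)*u(t)} = 2/(s+18), ROC: Re(s) > -18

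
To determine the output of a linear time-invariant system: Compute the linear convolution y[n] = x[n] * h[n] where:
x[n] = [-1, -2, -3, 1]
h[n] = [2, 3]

y[n] = sum_k x[k]*h[n-k]. Output length = len(x) + len(h) - 1 = 4 + 2 - 1 = 5.
y[0] = -1*2 = -2
y[1] = -2*2 + -1*3 = -7
y[2] = -3*2 + -2*3 = -12
y[3] = 1*2 + -3*3 = -7
y[4] = 1*3 = 3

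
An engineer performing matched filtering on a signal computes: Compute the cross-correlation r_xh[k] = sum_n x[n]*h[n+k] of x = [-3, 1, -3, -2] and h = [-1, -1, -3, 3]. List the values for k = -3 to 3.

Both sequences indexed from 0 and zero outside their support.
Lags with overlap: k = -3 to 3.
  r_xh[-3] = x[3]*h[0] = 2
  r_xh[-2] = x[2]*h[0] + x[3]*h[1] = 5
  r_xh[-1] = x[1]*h[0] + x[2]*h[1] + x[3]*h[2] = 8
  r_xh[0] = x[0]*h[0] + x[1]*h[1] + x[2]*h[2] + x[3]*h[3] = 5
  r_xh[1] = x[0]*h[1] + x[1]*h[2] + x[2]*h[3] = -9
  r_xh[2] = x[0]*h[2] + x[1]*h[3] = 12
  r_xh[3] = x[0]*h[3] = -9
r_xh = [2, 5, 8, 5, -9, 12, -9] (for k = -3, ..., 3)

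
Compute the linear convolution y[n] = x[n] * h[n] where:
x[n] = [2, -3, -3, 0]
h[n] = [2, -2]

y[n] = sum_k x[k]*h[n-k]. Output length = len(x) + len(h) - 1 = 4 + 2 - 1 = 5.
y[0] = 2*2 = 4
y[1] = -3*2 + 2*-2 = -10
y[2] = -3*2 + -3*-2 = 0
y[3] = 0*2 + -3*-2 = 6
y[4] = 0*-2 = 0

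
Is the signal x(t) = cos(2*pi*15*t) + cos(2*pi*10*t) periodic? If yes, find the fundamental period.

f1 = 15 Hz, f2 = 10 Hz
Period T1 = 1/15, T2 = 1/10
Ratio T1/T2 = 10/15, which is rational.
The signal is periodic with fundamental period T = 1/GCD(15,10) = 1/5 s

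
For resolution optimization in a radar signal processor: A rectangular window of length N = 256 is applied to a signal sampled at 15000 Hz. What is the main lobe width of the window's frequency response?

For a rectangular window of length N,
the main lobe width in frequency is 2*f_s/N.
= 2*15000/256 = 1875/16 Hz
This determines the minimum frequency separation for resolving two sinusoids.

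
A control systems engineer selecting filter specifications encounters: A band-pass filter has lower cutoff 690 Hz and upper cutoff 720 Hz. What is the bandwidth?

Bandwidth = f_high - f_low
= 720 Hz - 690 Hz = 30 Hz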